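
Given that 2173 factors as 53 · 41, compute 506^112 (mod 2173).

Mod 53: 506 ≡ 29; by Fermat, exponent reduces to 112 mod 52 = 8; 29^8 ≡ 16 (mod 53).
Mod 41: 506 ≡ 14; by Fermat, exponent reduces to 112 mod 40 = 32; 14^32 ≡ 1 (mod 41).
Combine by CRT: x ≡ 16 (mod 53), x ≡ 1 (mod 41) ⇒ x ≡ 493 (mod 2173).

493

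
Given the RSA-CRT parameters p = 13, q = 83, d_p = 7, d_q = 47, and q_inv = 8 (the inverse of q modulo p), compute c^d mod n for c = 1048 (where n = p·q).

213

m₁ = c^(d_p) mod p: c ≡ 8 (mod 13), and 8^7 mod 13 = 5.
m₂ = c^(d_q) mod q: c ≡ 52 (mod 83), and 52^47 mod 83 = 47.
h = q_inv·(m₁ − m₂) mod p = 8·(5 − 47) mod 13 = 2.
m = m₂ + h·q = 47 + 2·83 = 213.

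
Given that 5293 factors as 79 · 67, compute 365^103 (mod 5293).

834

Mod 79: 365 ≡ 49; by Fermat, exponent reduces to 103 mod 78 = 25; 49^25 ≡ 44 (mod 79).
Mod 67: 365 ≡ 30; by Fermat, exponent reduces to 103 mod 66 = 37; 30^37 ≡ 30 (mod 67).
Combine by CRT: x ≡ 44 (mod 79), x ≡ 30 (mod 67) ⇒ x ≡ 834 (mod 5293).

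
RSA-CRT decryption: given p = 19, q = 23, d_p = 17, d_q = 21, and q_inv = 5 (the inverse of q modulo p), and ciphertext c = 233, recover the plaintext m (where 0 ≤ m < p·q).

m₁ = c^(d_p) mod p: c ≡ 5 (mod 19), and 5^17 mod 19 = 4.
m₂ = c^(d_q) mod q: c ≡ 3 (mod 23), and 3^21 mod 23 = 8.
h = q_inv·(m₁ − m₂) mod p = 5·(4 − 8) mod 19 = 18.
m = m₂ + h·q = 8 + 18·23 = 422.

422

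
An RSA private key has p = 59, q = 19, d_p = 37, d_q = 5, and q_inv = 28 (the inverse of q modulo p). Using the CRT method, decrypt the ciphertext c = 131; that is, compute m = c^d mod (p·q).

329

m₁ = c^(d_p) mod p: c ≡ 13 (mod 59), and 13^37 mod 59 = 34.
m₂ = c^(d_q) mod q: c ≡ 17 (mod 19), and 17^5 mod 19 = 6.
h = q_inv·(m₁ − m₂) mod p = 28·(34 − 6) mod 59 = 17.
m = m₂ + h·q = 6 + 17·19 = 329.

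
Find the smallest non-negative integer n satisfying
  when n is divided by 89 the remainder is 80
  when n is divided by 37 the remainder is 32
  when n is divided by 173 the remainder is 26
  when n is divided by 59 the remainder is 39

The moduli are pairwise coprime; M = 89·37·173·59 = 33611651.
M/89 = 377659; 377659 ≡ 32 (mod 89); 32·64 ≡ 1, so inverse 64.
M/37 = 908423; 908423 ≡ 36 (mod 37); 36·36 ≡ 1, so inverse 36.
M/173 = 194287; 194287 ≡ 8 (mod 173); 8·65 ≡ 1, so inverse 65.
M/59 = 569689; 569689 ≡ 44 (mod 59); 44·55 ≡ 1, so inverse 55.
n ≡ 80·377659·64 + 32·908423·36 + 26·194287·65 + 39·569689·55 = 4530445311.
4530445311 mod 33611651 = 26484077.

26484077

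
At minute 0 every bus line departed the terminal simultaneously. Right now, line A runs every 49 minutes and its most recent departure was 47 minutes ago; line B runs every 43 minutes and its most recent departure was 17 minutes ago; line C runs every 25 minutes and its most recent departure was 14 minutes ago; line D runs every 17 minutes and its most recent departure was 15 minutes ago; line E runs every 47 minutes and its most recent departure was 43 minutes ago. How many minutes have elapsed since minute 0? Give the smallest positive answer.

The moduli are pairwise coprime; N = 49·43·25·17·47 = 42087325.
N/49 = 858925; 858925 ≡ 4 (mod 49); 4·37 ≡ 1, so inverse 37.
N/43 = 978775; 978775 ≡ 9 (mod 43); 9·24 ≡ 1, so inverse 24.
N/25 = 1683493; 1683493 ≡ 18 (mod 25); 18·7 ≡ 1, so inverse 7.
N/17 = 2475725; 2475725 ≡ 15 (mod 17); 15·8 ≡ 1, so inverse 8.
N/47 = 895475; 895475 ≡ 31 (mod 47); 31·44 ≡ 1, so inverse 44.
t ≡ 47·858925·37 + 17·978775·24 + 14·1683493·7 + 15·2475725·8 + 43·895475·44 = 4049318789.
4049318789 mod 42087325 = 8935589.

8935589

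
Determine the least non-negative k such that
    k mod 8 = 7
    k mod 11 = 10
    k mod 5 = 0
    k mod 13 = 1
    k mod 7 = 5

The moduli are pairwise coprime; N = 8·11·5·13·7 = 40040.
N/8 = 5005; 5005 ≡ 5 (mod 8); 5·5 ≡ 1, so inverse 5.
N/11 = 3640; 3640 ≡ 10 (mod 11); 10·10 ≡ 1, so inverse 10.
N/5 = 8008; 8008 ≡ 3 (mod 5); 3·2 ≡ 1, so inverse 2.
N/13 = 3080; 3080 ≡ 12 (mod 13); 12·12 ≡ 1, so inverse 12.
N/7 = 5720; 5720 ≡ 1 (mod 7), inverse 1.
k ≡ 7·5005·5 + 10·3640·10 + 0·8008·2 + 1·3080·12 + 5·5720·1 = 604735.
604735 mod 40040 = 4135.

4135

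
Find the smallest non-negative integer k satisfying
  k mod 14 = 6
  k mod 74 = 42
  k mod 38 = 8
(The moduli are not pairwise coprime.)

9736

gcd(14, 74) = 2 and 2 | (42 − 6), so the pair is consistent; merging gives k ≡ 412 (mod 518), where 518 = lcm(14, 74).
gcd(518, 38) = 2 and 2 | (8 − 412), so the pair is consistent; merging gives k ≡ 9736 (mod 9842), where 9842 = lcm(518, 38).
The solution is unique modulo lcm(14, 74, 38) = 9842.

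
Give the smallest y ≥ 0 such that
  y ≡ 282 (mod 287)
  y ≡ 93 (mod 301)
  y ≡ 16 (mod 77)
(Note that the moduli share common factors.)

gcd(287, 301) = 7 and 7 | (93 − 282), so the pair is consistent; merging gives y ≡ 10327 (mod 12341), where 12341 = lcm(287, 301).
gcd(12341, 77) = 7 and 7 | (16 − 10327), so the pair is consistent; merging gives y ≡ 59691 (mod 135751), where 135751 = lcm(12341, 77).
The solution is unique modulo lcm(287, 301, 77) = 135751.

59691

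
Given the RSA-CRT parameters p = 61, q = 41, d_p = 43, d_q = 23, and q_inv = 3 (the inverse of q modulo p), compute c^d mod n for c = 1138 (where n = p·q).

2034

m₁ = c^(d_p) mod p: c ≡ 40 (mod 61), and 40^43 mod 61 = 21.
m₂ = c^(d_q) mod q: c ≡ 31 (mod 41), and 31^23 mod 41 = 25.
h = q_inv·(m₁ − m₂) mod p = 3·(21 − 25) mod 61 = 49.
m = m₂ + h·q = 25 + 49·41 = 2034.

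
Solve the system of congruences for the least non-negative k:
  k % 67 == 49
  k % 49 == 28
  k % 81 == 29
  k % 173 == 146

8825222

The moduli are pairwise coprime; N = 67·49·81·173 = 46004679.
N/67 = 686637; 686637 ≡ 21 (mod 67); 21·16 ≡ 1, so inverse 16.
N/49 = 938871; 938871 ≡ 31 (mod 49); 31·19 ≡ 1, so inverse 19.
N/81 = 567959; 567959 ≡ 68 (mod 81); 68·56 ≡ 1, so inverse 56.
N/173 = 265923; 265923 ≡ 22 (mod 173); 22·118 ≡ 1, so inverse 118.
k ≡ 49·686637·16 + 28·938871·19 + 29·567959·56 + 146·265923·118 = 6541489640.
6541489640 mod 46004679 = 8825222.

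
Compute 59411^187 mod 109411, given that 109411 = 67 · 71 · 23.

Mod 67: 59411 ≡ 49; by Fermat, exponent reduces to 187 mod 66 = 55; 49^55 ≡ 37 (mod 67).
Mod 71: 59411 ≡ 55; by Fermat, exponent reduces to 187 mod 70 = 47; 55^47 ≡ 44 (mod 71).
Mod 23: 59411 ≡ 2; by Fermat, exponent reduces to 187 mod 22 = 11; 2^11 ≡ 1 (mod 23).
Combine by CRT: x ≡ 37 (mod 67), x ≡ 44 (mod 71), x ≡ 1 (mod 23) ⇒ x ≡ 5866 (mod 109411).

5866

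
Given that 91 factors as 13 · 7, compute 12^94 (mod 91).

79

Mod 13: 12 ≡ 12; by Fermat, exponent reduces to 94 mod 12 = 10; 12^10 ≡ 1 (mod 13).
Mod 7: 12 ≡ 5; by Fermat, exponent reduces to 94 mod 6 = 4; 5^4 ≡ 2 (mod 7).
Combine by CRT: x ≡ 1 (mod 13), x ≡ 2 (mod 7) ⇒ x ≡ 79 (mod 91).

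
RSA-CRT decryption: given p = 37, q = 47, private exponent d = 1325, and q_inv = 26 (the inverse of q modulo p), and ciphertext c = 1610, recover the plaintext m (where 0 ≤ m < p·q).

683

d_p = d mod (p−1) = 1325 mod 36 = 29; d_q = d mod (q−1) = 37.
m₁ = c^(d_p) mod p: c ≡ 19 (mod 37), and 19^29 mod 37 = 17.
m₂ = c^(d_q) mod q: c ≡ 12 (mod 47), and 12^37 mod 47 = 25.
h = q_inv·(m₁ − m₂) mod p = 26·(17 − 25) mod 37 = 14.
m = m₂ + h·q = 25 + 14·47 = 683.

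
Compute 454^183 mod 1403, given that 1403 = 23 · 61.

1078

Mod 23: 454 ≡ 17; by Fermat, exponent reduces to 183 mod 22 = 7; 17^7 ≡ 20 (mod 23).
Mod 61: 454 ≡ 27; by Fermat, exponent reduces to 183 mod 60 = 3; 27^3 ≡ 41 (mod 61).
Combine by CRT: x ≡ 20 (mod 23), x ≡ 41 (mod 61) ⇒ x ≡ 1078 (mod 1403).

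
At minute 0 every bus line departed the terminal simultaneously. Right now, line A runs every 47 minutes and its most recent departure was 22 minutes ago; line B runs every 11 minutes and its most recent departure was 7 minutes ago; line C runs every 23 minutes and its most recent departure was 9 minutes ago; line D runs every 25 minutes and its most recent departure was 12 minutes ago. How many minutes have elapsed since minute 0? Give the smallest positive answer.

From t ≡ 22 (mod 47) write t = 22 + 47s. Substituting into t ≡ 7 (mod 11) gives 47s ≡ 7 (mod 11), and since 3⁻¹ ≡ 4 (mod 11), s ≡ 6. Hence t ≡ 22 + 47·6 = 304 (mod 517).
From t ≡ 304 (mod 517) write t = 304 + 517s. Substituting into t ≡ 9 (mod 23) gives 517s ≡ 4 (mod 23), and since 11⁻¹ ≡ 21 (mod 23), s ≡ 15. Hence t ≡ 304 + 517·15 = 8059 (mod 11891).
From t ≡ 8059 (mod 11891) write t = 8059 + 11891s. Substituting into t ≡ 12 (mod 25) gives 11891s ≡ 3 (mod 25), and since 16⁻¹ ≡ 11 (mod 25), s ≡ 8. Hence t ≡ 8059 + 11891·8 = 103187 (mod 297275).

103187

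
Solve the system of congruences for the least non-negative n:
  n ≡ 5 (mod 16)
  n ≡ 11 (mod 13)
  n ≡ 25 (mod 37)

The moduli are pairwise coprime; M = 16·13·37 = 7696.
M/16 = 481; 481 ≡ 1 (mod 16), inverse 1.
M/13 = 592; 592 ≡ 7 (mod 13); 7·2 ≡ 1, so inverse 2.
M/37 = 208; 208 ≡ 23 (mod 37); 23·29 ≡ 1, so inverse 29.
n ≡ 5·481·1 + 11·592·2 + 25·208·29 = 166229.
166229 mod 7696 = 4613.

4613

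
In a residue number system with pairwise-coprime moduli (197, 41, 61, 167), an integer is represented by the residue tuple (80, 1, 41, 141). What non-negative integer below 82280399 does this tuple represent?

Combine the congruences pairwise.
From x ≡ 80 (mod 197) write x = 80 + 197t. Substituting into x ≡ 1 (mod 41) gives 197t ≡ 3 (mod 41), and since 33⁻¹ ≡ 5 (mod 41), t ≡ 15. Hence x ≡ 80 + 197·15 = 3035 (mod 8077).
From x ≡ 3035 (mod 8077) write x = 3035 + 8077t. Substituting into x ≡ 41 (mod 61) gives 8077t ≡ 56 (mod 61), and since 25⁻¹ ≡ 22 (mod 61), t ≡ 12. Hence x ≡ 3035 + 8077·12 = 99959 (mod 492697).
From x ≡ 99959 (mod 492697) write x = 99959 + 492697t. Substituting into x ≡ 141 (mod 167) gives 492697t ≡ 48 (mod 167), and since 47⁻¹ ≡ 32 (mod 167), t ≡ 33. Hence x ≡ 99959 + 492697·33 = 16358960 (mod 82280399).

16358960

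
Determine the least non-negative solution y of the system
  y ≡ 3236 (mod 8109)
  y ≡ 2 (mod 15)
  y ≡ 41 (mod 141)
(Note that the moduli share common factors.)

Combine the congruences pairwise.
gcd(8109, 15) = 3 and 3 | (2 − 3236), so the pair is consistent; merging gives y ≡ 35672 (mod 40545), where 40545 = lcm(8109, 15).
gcd(40545, 141) = 3 and 3 | (41 − 35672), so the pair is consistent; merging gives y ≡ 643847 (mod 1905615), where 1905615 = lcm(40545, 141).
The solution is unique modulo lcm(8109, 15, 141) = 1905615.

643847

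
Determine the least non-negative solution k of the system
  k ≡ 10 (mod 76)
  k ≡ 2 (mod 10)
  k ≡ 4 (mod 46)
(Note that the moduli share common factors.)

gcd(76, 10) = 2 and 2 | (2 − 10), so the pair is consistent; merging gives k ≡ 162 (mod 380), where 380 = lcm(76, 10).
gcd(380, 46) = 2 and 2 | (4 − 162), so the pair is consistent; merging gives k ≡ 2442 (mod 8740), where 8740 = lcm(380, 46).
The solution is unique modulo lcm(76, 10, 46) = 8740.

2442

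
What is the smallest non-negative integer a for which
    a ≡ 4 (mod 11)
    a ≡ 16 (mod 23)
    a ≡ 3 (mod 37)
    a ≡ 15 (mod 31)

The moduli are pairwise coprime; N = 11·23·37·31 = 290191.
N/11 = 26381; 26381 ≡ 3 (mod 11); 3·4 ≡ 1, so inverse 4.
N/23 = 12617; 12617 ≡ 13 (mod 23); 13·16 ≡ 1, so inverse 16.
N/37 = 7843; 7843 ≡ 36 (mod 37); 36·36 ≡ 1, so inverse 36.
N/31 = 9361; 9361 ≡ 30 (mod 31); 30·30 ≡ 1, so inverse 30.
a ≡ 4·26381·4 + 16·12617·16 + 3·7843·36 + 15·9361·30 = 8711542.
8711542 mod 290191 = 5812.

5812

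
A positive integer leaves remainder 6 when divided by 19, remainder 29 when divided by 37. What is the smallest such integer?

177

From m ≡ 6 (mod 19) write m = 6 + 19t. Substituting into m ≡ 29 (mod 37) gives 19t ≡ 23 (mod 37), and since 19⁻¹ ≡ 2 (mod 37), t ≡ 9. Hence m ≡ 6 + 19·9 = 177 (mod 703).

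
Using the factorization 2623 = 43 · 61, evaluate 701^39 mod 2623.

699

Mod 43: 701 ≡ 13; 13^39 ≡ 11 (mod 43).
Mod 61: 701 ≡ 30; 30^39 ≡ 28 (mod 61).
Combine by CRT: x ≡ 11 (mod 43), x ≡ 28 (mod 61) ⇒ x ≡ 699 (mod 2623).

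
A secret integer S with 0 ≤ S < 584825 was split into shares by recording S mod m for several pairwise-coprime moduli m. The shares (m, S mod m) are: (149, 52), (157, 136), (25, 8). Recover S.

431258

From S ≡ 52 (mod 149) write S = 52 + 149t. Substituting into S ≡ 136 (mod 157) gives 149t ≡ 84 (mod 157), and since 149⁻¹ ≡ 98 (mod 157), t ≡ 68. Hence S ≡ 52 + 149·68 = 10184 (mod 23393).
From S ≡ 10184 (mod 23393) write S = 10184 + 23393t. Substituting into S ≡ 8 (mod 25) gives 23393t ≡ 24 (mod 25), and since 18⁻¹ ≡ 7 (mod 25), t ≡ 18. Hence S ≡ 10184 + 23393·18 = 431258 (mod 584825).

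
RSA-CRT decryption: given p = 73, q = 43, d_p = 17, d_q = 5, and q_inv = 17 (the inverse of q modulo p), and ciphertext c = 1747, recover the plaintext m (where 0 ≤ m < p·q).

710

m₁ = c^(d_p) mod p: c ≡ 68 (mod 73), and 68^17 mod 73 = 53.
m₂ = c^(d_q) mod q: c ≡ 27 (mod 43), and 27^5 mod 43 = 22.
h = q_inv·(m₁ − m₂) mod p = 17·(53 − 22) mod 73 = 16.
m = m₂ + h·q = 22 + 16·43 = 710.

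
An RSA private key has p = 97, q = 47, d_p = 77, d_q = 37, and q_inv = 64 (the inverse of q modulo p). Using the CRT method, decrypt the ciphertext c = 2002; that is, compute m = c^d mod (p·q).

m₁ = c^(d_p) mod p: c ≡ 62 (mod 97), and 62^77 mod 97 = 36.
m₂ = c^(d_q) mod q: c ≡ 28 (mod 47), and 28^37 mod 47 = 7.
h = q_inv·(m₁ − m₂) mod p = 64·(36 − 7) mod 97 = 13.
m = m₂ + h·q = 7 + 13·47 = 618.

618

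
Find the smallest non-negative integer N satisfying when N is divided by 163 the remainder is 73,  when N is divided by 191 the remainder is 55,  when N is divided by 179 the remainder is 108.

4699037

The moduli are pairwise coprime; M = 163·191·179 = 5572807.
M/163 = 34189; 34189 ≡ 122 (mod 163); 122·159 ≡ 1, so inverse 159.
M/191 = 29177; 29177 ≡ 145 (mod 191); 145·137 ≡ 1, so inverse 137.
M/179 = 31133; 31133 ≡ 166 (mod 179); 166·55 ≡ 1, so inverse 55.
N ≡ 73·34189·159 + 55·29177·137 + 108·31133·55 = 801610438.
801610438 mod 5572807 = 4699037.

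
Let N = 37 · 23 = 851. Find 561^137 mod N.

Mod 37: 561 ≡ 6; by Fermat, exponent reduces to 137 mod 36 = 29; 6^29 ≡ 6 (mod 37).
Mod 23: 561 ≡ 9; by Fermat, exponent reduces to 137 mod 22 = 5; 9^5 ≡ 8 (mod 23).
Combine by CRT: x ≡ 6 (mod 37), x ≡ 8 (mod 23) ⇒ x ≡ 376 (mod 851).

376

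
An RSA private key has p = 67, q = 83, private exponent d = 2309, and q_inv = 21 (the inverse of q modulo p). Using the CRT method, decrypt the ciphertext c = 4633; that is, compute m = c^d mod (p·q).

2124

d_p = d mod (p−1) = 2309 mod 66 = 65; d_q = d mod (q−1) = 13.
m₁ = c^(d_p) mod p: c ≡ 10 (mod 67), and 10^65 mod 67 = 47.
m₂ = c^(d_q) mod q: c ≡ 68 (mod 83), and 68^13 mod 83 = 49.
h = q_inv·(m₁ − m₂) mod p = 21·(47 − 49) mod 67 = 25.
m = m₂ + h·q = 49 + 25·83 = 2124.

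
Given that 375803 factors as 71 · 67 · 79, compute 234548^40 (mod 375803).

Mod 71: 234548 ≡ 35; 35^40 ≡ 20 (mod 71).
Mod 67: 234548 ≡ 48; 48^40 ≡ 16 (mod 67).
Mod 79: 234548 ≡ 76; 76^40 ≡ 76 (mod 79).
Combine by CRT: x ≡ 20 (mod 71), x ≡ 16 (mod 67), x ≡ 76 (mod 79) ⇒ x ≡ 190229 (mod 375803).

190229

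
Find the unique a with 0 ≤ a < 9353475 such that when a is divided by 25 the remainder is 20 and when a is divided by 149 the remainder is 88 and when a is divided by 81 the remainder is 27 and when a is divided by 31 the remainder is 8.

From a ≡ 20 (mod 25) write a = 20 + 25t. Substituting into a ≡ 88 (mod 149) gives 25t ≡ 68 (mod 149), and since 25⁻¹ ≡ 6 (mod 149), t ≡ 110. Hence a ≡ 20 + 25·110 = 2770 (mod 3725).
From a ≡ 2770 (mod 3725) write a = 2770 + 3725t. Substituting into a ≡ 27 (mod 81) gives 3725t ≡ 11 (mod 81), and since 80⁻¹ ≡ 80 (mod 81), t ≡ 70. Hence a ≡ 2770 + 3725·70 = 263520 (mod 301725).
From a ≡ 263520 (mod 301725) write a = 263520 + 301725t. Substituting into a ≡ 8 (mod 31) gives 301725t ≡ 19 (mod 31), and since 2⁻¹ ≡ 16 (mod 31), t ≡ 25. Hence a ≡ 263520 + 301725·25 = 7806645 (mod 9353475).

7806645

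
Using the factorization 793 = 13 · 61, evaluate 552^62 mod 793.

192

Mod 13: 552 ≡ 6; by Fermat, exponent reduces to 62 mod 12 = 2; 6^2 ≡ 10 (mod 13).
Mod 61: 552 ≡ 3; by Fermat, exponent reduces to 62 mod 60 = 2; 3^2 ≡ 9 (mod 61).
Combine by CRT: x ≡ 10 (mod 13), x ≡ 9 (mod 61) ⇒ x ≡ 192 (mod 793).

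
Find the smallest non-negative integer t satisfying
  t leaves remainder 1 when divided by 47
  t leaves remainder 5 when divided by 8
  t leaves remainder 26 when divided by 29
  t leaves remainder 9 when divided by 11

61477

From t ≡ 1 (mod 47) write t = 1 + 47s. Substituting into t ≡ 5 (mod 8) gives 47s ≡ 4 (mod 8), and since 7⁻¹ ≡ 7 (mod 8), s ≡ 4. Hence t ≡ 1 + 47·4 = 189 (mod 376).
From t ≡ 189 (mod 376) write t = 189 + 376s. Substituting into t ≡ 26 (mod 29) gives 376s ≡ 11 (mod 29), and since 28⁻¹ ≡ 28 (mod 29), s ≡ 18. Hence t ≡ 189 + 376·18 = 6957 (mod 10904).
From t ≡ 6957 (mod 10904) write t = 6957 + 10904s. Substituting into t ≡ 9 (mod 11) gives 10904s ≡ 4 (mod 11), and since 3⁻¹ ≡ 4 (mod 11), s ≡ 5. Hence t ≡ 6957 + 10904·5 = 61477 (mod 119944).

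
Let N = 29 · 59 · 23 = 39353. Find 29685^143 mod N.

873

Mod 29: 29685 ≡ 18; by Fermat, exponent reduces to 143 mod 28 = 3; 18^3 ≡ 3 (mod 29).
Mod 59: 29685 ≡ 8; by Fermat, exponent reduces to 143 mod 58 = 27; 8^27 ≡ 47 (mod 59).
Mod 23: 29685 ≡ 15; by Fermat, exponent reduces to 143 mod 22 = 11; 15^11 ≡ 22 (mod 23).
Combine by CRT: x ≡ 3 (mod 29), x ≡ 47 (mod 59), x ≡ 22 (mod 23) ⇒ x ≡ 873 (mod 39353).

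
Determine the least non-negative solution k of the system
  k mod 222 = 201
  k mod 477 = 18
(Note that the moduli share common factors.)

Combine the congruences pairwise.
gcd(222, 477) = 3 and 3 | (18 − 201), so the pair is consistent; merging gives k ≡ 9081 (mod 35298), where 35298 = lcm(222, 477).
The solution is unique modulo lcm(222, 477) = 35298.

9081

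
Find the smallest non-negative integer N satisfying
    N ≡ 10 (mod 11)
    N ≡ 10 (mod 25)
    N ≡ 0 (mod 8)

560

The moduli are pairwise coprime; M = 11·25·8 = 2200.
M/11 = 200; 200 ≡ 2 (mod 11); 2·6 ≡ 1, so inverse 6.
M/25 = 88; 88 ≡ 13 (mod 25); 13·2 ≡ 1, so inverse 2.
M/8 = 275; 275 ≡ 3 (mod 8); 3·3 ≡ 1, so inverse 3.
N ≡ 10·200·6 + 10·88·2 + 0·275·3 = 13760.
13760 mod 2200 = 560.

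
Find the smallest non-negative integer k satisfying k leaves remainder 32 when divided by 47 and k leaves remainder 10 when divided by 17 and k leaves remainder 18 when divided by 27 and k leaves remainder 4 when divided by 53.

96570

The moduli are pairwise coprime; N = 47·17·27·53 = 1143369.
N/47 = 24327; 24327 ≡ 28 (mod 47); 28·42 ≡ 1, so inverse 42.
N/17 = 67257; 67257 ≡ 5 (mod 17); 5·7 ≡ 1, so inverse 7.
N/27 = 42347; 42347 ≡ 11 (mod 27); 11·5 ≡ 1, so inverse 5.
N/53 = 21573; 21573 ≡ 2 (mod 53); 2·27 ≡ 1, so inverse 27.
k ≡ 32·24327·42 + 10·67257·7 + 18·42347·5 + 4·21573·27 = 43544592.
43544592 mod 1143369 = 96570.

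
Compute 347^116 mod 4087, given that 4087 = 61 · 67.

83

Mod 61: 347 ≡ 42; by Fermat, exponent reduces to 116 mod 60 = 56; 42^56 ≡ 22 (mod 61).
Mod 67: 347 ≡ 12; by Fermat, exponent reduces to 116 mod 66 = 50; 12^50 ≡ 16 (mod 67).
Combine by CRT: x ≡ 22 (mod 61), x ≡ 16 (mod 67) ⇒ x ≡ 83 (mod 4087).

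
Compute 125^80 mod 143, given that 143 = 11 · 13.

Mod 11: 125 ≡ 4; since 10 | 80, by Fermat 4^80 ≡ 1 (mod 11).
Mod 13: 125 ≡ 8; by Fermat, exponent reduces to 80 mod 12 = 8; 8^8 ≡ 1 (mod 13).
Combine by CRT: x ≡ 1 (mod 11), x ≡ 1 (mod 13) ⇒ x ≡ 1 (mod 143).

1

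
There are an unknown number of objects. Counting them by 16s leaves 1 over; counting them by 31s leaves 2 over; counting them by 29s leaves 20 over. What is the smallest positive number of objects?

From N ≡ 1 (mod 16) write N = 1 + 16t. Substituting into N ≡ 2 (mod 31) gives 16t ≡ 1 (mod 31), and since 16⁻¹ ≡ 2 (mod 31), t ≡ 2. Hence N ≡ 1 + 16·2 = 33 (mod 496).
From N ≡ 33 (mod 496) write N = 33 + 496t. Substituting into N ≡ 20 (mod 29) gives 496t ≡ 16 (mod 29), and since 3⁻¹ ≡ 10 (mod 29), t ≡ 15. Hence N ≡ 33 + 496·15 = 7473 (mod 14384).

7473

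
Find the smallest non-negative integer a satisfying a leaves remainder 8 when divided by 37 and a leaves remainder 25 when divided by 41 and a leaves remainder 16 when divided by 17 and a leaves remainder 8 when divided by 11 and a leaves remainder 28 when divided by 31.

From a ≡ 8 (mod 37) write a = 8 + 37t. Substituting into a ≡ 25 (mod 41) gives 37t ≡ 17 (mod 41), and since 37⁻¹ ≡ 10 (mod 41), t ≡ 6. Hence a ≡ 8 + 37·6 = 230 (mod 1517).
From a ≡ 230 (mod 1517) write a = 230 + 1517t. Substituting into a ≡ 16 (mod 17) gives 1517t ≡ 7 (mod 17), and since 4⁻¹ ≡ 13 (mod 17), t ≡ 6. Hence a ≡ 230 + 1517·6 = 9332 (mod 25789).
From a ≡ 9332 (mod 25789) write a = 9332 + 25789t. Substituting into a ≡ 8 (mod 11) gives 25789t ≡ 4 (mod 11), and since 5⁻¹ ≡ 9 (mod 11), t ≡ 3. Hence a ≡ 9332 + 25789·3 = 86699 (mod 283679).
From a ≡ 86699 (mod 283679) write a = 86699 + 283679t. Substituting into a ≡ 28 (mod 31) gives 283679t ≡ 5 (mod 31), and since 29⁻¹ ≡ 15 (mod 31), t ≡ 13. Hence a ≡ 86699 + 283679·13 = 3774526 (mod 8794049).

3774526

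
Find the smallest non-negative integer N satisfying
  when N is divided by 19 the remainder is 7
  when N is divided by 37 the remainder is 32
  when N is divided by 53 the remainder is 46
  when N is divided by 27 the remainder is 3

165459

The moduli are pairwise coprime; M = 19·37·53·27 = 1005993.
M/19 = 52947; 52947 ≡ 13 (mod 19); 13·3 ≡ 1, so inverse 3.
M/37 = 27189; 27189 ≡ 31 (mod 37); 31·6 ≡ 1, so inverse 6.
M/53 = 18981; 18981 ≡ 7 (mod 53); 7·38 ≡ 1, so inverse 38.
M/27 = 37259; 37259 ≡ 26 (mod 27); 26·26 ≡ 1, so inverse 26.
N ≡ 7·52947·3 + 32·27189·6 + 46·18981·38 + 3·37259·26 = 42417165.
42417165 mod 1005993 = 165459.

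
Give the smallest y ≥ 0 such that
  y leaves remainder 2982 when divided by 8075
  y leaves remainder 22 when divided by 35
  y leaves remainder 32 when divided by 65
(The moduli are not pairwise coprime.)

584382

gcd(8075, 35) = 5 and 5 | (22 − 2982), so the pair is consistent; merging gives y ≡ 19132 (mod 56525), where 56525 = lcm(8075, 35).
gcd(56525, 65) = 5 and 5 | (32 − 19132), so the pair is consistent; merging gives y ≡ 584382 (mod 734825), where 734825 = lcm(56525, 65).
The solution is unique modulo lcm(8075, 35, 65) = 734825.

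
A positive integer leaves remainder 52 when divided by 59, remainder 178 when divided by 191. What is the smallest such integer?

From x ≡ 52 (mod 59) write x = 52 + 59t. Substituting into x ≡ 178 (mod 191) gives 59t ≡ 126 (mod 191), and since 59⁻¹ ≡ 68 (mod 191), t ≡ 164. Hence x ≡ 52 + 59·164 = 9728 (mod 11269).

9728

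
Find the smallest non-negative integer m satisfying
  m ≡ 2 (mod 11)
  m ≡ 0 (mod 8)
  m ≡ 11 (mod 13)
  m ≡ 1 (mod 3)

From m ≡ 2 (mod 11) write m = 2 + 11t. Substituting into m ≡ 0 (mod 8) gives 11t ≡ 6 (mod 8), and since 3⁻¹ ≡ 3 (mod 8), t ≡ 2. Hence m ≡ 2 + 11·2 = 24 (mod 88).
From m ≡ 24 (mod 88) write m = 24 + 88t. Substituting into m ≡ 11 (mod 13) gives 88t ≡ 0 (mod 13), and since 10⁻¹ ≡ 4 (mod 13), t ≡ 0. Hence m ≡ 24 + 88·0 = 24 (mod 1144).
From m ≡ 24 (mod 1144) write m = 24 + 1144t. Substituting into m ≡ 1 (mod 3) gives 1144t ≡ 1 (mod 3), and since 1⁻¹ ≡ 1 (mod 3), t ≡ 1. Hence m ≡ 24 + 1144·1 = 1168 (mod 3432).

1168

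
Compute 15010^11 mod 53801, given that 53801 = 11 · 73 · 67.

Mod 11: 15010 ≡ 6; by Fermat, exponent reduces to 11 mod 10 = 1; 6^1 ≡ 6 (mod 11).
Mod 73: 15010 ≡ 45; 45^11 ≡ 44 (mod 73).
Mod 67: 15010 ≡ 2; 2^11 ≡ 38 (mod 67).
Combine by CRT: x ≡ 6 (mod 11), x ≡ 44 (mod 73), x ≡ 38 (mod 67) ⇒ x ≡ 24426 (mod 53801).

24426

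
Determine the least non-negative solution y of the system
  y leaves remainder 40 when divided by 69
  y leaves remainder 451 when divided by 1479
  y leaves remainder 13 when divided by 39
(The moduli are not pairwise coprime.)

gcd(69, 1479) = 3 and 3 | (451 − 40), so the pair is consistent; merging gives y ≡ 10804 (mod 34017), where 34017 = lcm(69, 1479).
gcd(34017, 39) = 3 and 3 | (13 − 10804), so the pair is consistent; merging gives y ≡ 350974 (mod 442221), where 442221 = lcm(34017, 39).
The solution is unique modulo lcm(69, 1479, 39) = 442221.

350974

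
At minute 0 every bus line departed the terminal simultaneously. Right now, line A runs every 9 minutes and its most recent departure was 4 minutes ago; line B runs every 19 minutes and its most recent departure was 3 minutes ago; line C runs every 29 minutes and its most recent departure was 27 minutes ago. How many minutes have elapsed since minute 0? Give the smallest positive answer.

The moduli are pairwise coprime; N = 9·19·29 = 4959.
N/9 = 551; 551 ≡ 2 (mod 9); 2·5 ≡ 1, so inverse 5.
N/19 = 261; 261 ≡ 14 (mod 19); 14·15 ≡ 1, so inverse 15.
N/29 = 171; 171 ≡ 26 (mod 29); 26·19 ≡ 1, so inverse 19.
t ≡ 4·551·5 + 3·261·15 + 27·171·19 = 110488.
110488 mod 4959 = 1390.

1390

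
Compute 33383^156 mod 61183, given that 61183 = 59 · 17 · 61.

20455

Mod 59: 33383 ≡ 48; by Fermat, exponent reduces to 156 mod 58 = 40; 48^40 ≡ 41 (mod 59).
Mod 17: 33383 ≡ 12; by Fermat, exponent reduces to 156 mod 16 = 12; 12^12 ≡ 4 (mod 17).
Mod 61: 33383 ≡ 16; by Fermat, exponent reduces to 156 mod 60 = 36; 16^36 ≡ 20 (mod 61).
Combine by CRT: x ≡ 41 (mod 59), x ≡ 4 (mod 17), x ≡ 20 (mod 61) ⇒ x ≡ 20455 (mod 61183).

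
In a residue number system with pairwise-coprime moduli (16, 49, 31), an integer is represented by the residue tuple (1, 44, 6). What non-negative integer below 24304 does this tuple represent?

2641

Combine the congruences pairwise.
From x ≡ 1 (mod 16) write x = 1 + 16t. Substituting into x ≡ 44 (mod 49) gives 16t ≡ 43 (mod 49), and since 16⁻¹ ≡ 46 (mod 49), t ≡ 18. Hence x ≡ 1 + 16·18 = 289 (mod 784).
From x ≡ 289 (mod 784) write x = 289 + 784t. Substituting into x ≡ 6 (mod 31) gives 784t ≡ 27 (mod 31), and since 9⁻¹ ≡ 7 (mod 31), t ≡ 3. Hence x ≡ 289 + 784·3 = 2641 (mod 24304).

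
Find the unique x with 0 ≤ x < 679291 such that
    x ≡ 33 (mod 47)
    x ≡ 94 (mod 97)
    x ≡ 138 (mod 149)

From x ≡ 33 (mod 47) write x = 33 + 47t. Substituting into x ≡ 94 (mod 97) gives 47t ≡ 61 (mod 97), and since 47⁻¹ ≡ 64 (mod 97), t ≡ 24. Hence x ≡ 33 + 47·24 = 1161 (mod 4559).
From x ≡ 1161 (mod 4559) write x = 1161 + 4559t. Substituting into x ≡ 138 (mod 149) gives 4559t ≡ 20 (mod 149), and since 89⁻¹ ≡ 72 (mod 149), t ≡ 99. Hence x ≡ 1161 + 4559·99 = 452502 (mod 679291).

452502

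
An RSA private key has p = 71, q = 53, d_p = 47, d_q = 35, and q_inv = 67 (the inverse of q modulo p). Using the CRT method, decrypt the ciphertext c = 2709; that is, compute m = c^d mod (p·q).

m₁ = c^(d_p) mod p: c ≡ 11 (mod 71), and 11^47 mod 71 = 33.
m₂ = c^(d_q) mod q: c ≡ 6 (mod 53), and 6^35 mod 53 = 11.
h = q_inv·(m₁ − m₂) mod p = 67·(33 − 11) mod 71 = 54.
m = m₂ + h·q = 11 + 54·53 = 2873.

2873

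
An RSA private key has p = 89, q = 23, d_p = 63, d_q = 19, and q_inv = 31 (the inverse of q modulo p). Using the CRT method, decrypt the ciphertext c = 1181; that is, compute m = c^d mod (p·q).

m₁ = c^(d_p) mod p: c ≡ 24 (mod 89), and 24^63 mod 89 = 51.
m₂ = c^(d_q) mod q: c ≡ 8 (mod 23), and 8^19 mod 23 = 4.
h = q_inv·(m₁ − m₂) mod p = 31·(51 − 4) mod 89 = 33.
m = m₂ + h·q = 4 + 33·23 = 763.

763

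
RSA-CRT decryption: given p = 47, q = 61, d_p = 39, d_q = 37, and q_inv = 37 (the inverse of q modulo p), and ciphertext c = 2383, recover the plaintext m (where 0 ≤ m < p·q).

280

m₁ = c^(d_p) mod p: c ≡ 33 (mod 47), and 33^39 mod 47 = 45.
m₂ = c^(d_q) mod q: c ≡ 4 (mod 61), and 4^37 mod 61 = 36.
h = q_inv·(m₁ − m₂) mod p = 37·(45 − 36) mod 47 = 4.
m = m₂ + h·q = 36 + 4·61 = 280.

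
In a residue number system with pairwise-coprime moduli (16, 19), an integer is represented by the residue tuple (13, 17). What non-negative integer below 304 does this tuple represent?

Combine the congruences pairwise.
From x ≡ 13 (mod 16) write x = 13 + 16t. Substituting into x ≡ 17 (mod 19) gives 16t ≡ 4 (mod 19), and since 16⁻¹ ≡ 6 (mod 19), t ≡ 5. Hence x ≡ 13 + 16·5 = 93 (mod 304).

93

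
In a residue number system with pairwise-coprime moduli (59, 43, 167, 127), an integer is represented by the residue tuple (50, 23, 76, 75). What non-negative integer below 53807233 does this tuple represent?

From x ≡ 50 (mod 59) write x = 50 + 59t. Substituting into x ≡ 23 (mod 43) gives 59t ≡ 16 (mod 43), and since 16⁻¹ ≡ 35 (mod 43), t ≡ 1. Hence x ≡ 50 + 59·1 = 109 (mod 2537).
From x ≡ 109 (mod 2537) write x = 109 + 2537t. Substituting into x ≡ 76 (mod 167) gives 2537t ≡ 134 (mod 167), and since 32⁻¹ ≡ 47 (mod 167), t ≡ 119. Hence x ≡ 109 + 2537·119 = 302012 (mod 423679).
From x ≡ 302012 (mod 423679) write x = 302012 + 423679t. Substituting into x ≡ 75 (mod 127) gives 423679t ≡ 69 (mod 127), and since 7⁻¹ ≡ 109 (mod 127), t ≡ 28. Hence x ≡ 302012 + 423679·28 = 12165024 (mod 53807233).

12165024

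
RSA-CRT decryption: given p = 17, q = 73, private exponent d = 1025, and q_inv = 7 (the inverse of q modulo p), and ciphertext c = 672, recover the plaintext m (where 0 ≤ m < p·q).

d_p = d mod (p−1) = 1025 mod 16 = 1; d_q = d mod (q−1) = 17.
m₁ = c^(d_p) mod p: c ≡ 9 (mod 17), and 9^1 mod 17 = 9.
m₂ = c^(d_q) mod q: c ≡ 15 (mod 73), and 15^17 mod 73 = 42.
h = q_inv·(m₁ − m₂) mod p = 7·(9 − 42) mod 17 = 7.
m = m₂ + h·q = 42 + 7·73 = 553.

553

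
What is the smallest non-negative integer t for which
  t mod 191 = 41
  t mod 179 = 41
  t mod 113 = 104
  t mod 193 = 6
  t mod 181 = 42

88559766741

The moduli are pairwise coprime; N = 191·179·113·193·181 = 134958650081.
N/191 = 706589791; 706589791 ≡ 189 (mod 191); 189·95 ≡ 1, so inverse 95.
N/179 = 753958939; 753958939 ≡ 20 (mod 179); 20·9 ≡ 1, so inverse 9.
N/113 = 1194324337; 1194324337 ≡ 104 (mod 113); 104·25 ≡ 1, so inverse 25.
N/193 = 699267617; 699267617 ≡ 53 (mod 193); 53·51 ≡ 1, so inverse 51.
N/181 = 745627901; 745627901 ≡ 30 (mod 181); 30·175 ≡ 1, so inverse 175.
t ≡ 41·706589791·95 + 41·753958939·9 + 104·1194324337·25 + 6·699267617·51 + 42·745627901·175 = 11829962323788.
11829962323788 mod 134958650081 = 88559766741.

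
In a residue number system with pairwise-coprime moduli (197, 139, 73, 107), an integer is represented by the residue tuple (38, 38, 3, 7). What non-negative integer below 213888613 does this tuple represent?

The moduli are pairwise coprime; N = 197·139·73·107 = 213888613.
N/197 = 1085729; 1085729 ≡ 62 (mod 197); 62·143 ≡ 1, so inverse 143.
N/139 = 1538767; 1538767 ≡ 37 (mod 139); 37·124 ≡ 1, so inverse 124.
N/73 = 2929981; 2929981 ≡ 53 (mod 73); 53·62 ≡ 1, so inverse 62.
N/107 = 1998959; 1998959 ≡ 92 (mod 107); 92·57 ≡ 1, so inverse 57.
x ≡ 38·1085729·143 + 38·1538767·124 + 3·2929981·62 + 7·1998959·57 = 14493082597.
14493082597 mod 213888613 = 162545526.

162545526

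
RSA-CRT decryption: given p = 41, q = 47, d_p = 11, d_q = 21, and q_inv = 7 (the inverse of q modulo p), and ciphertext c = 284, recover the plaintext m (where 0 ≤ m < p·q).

m₁ = c^(d_p) mod p: c ≡ 38 (mod 41), and 38^11 mod 41 = 14.
m₂ = c^(d_q) mod q: c ≡ 2 (mod 47), and 2^21 mod 47 = 12.
h = q_inv·(m₁ − m₂) mod p = 7·(14 − 12) mod 41 = 14.
m = m₂ + h·q = 12 + 14·47 = 670.

670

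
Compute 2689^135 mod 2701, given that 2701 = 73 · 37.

Mod 73: 2689 ≡ 61; by Fermat, exponent reduces to 135 mod 72 = 63; 61^63 ≡ 46 (mod 73).
Mod 37: 2689 ≡ 25; by Fermat, exponent reduces to 135 mod 36 = 27; 25^27 ≡ 36 (mod 37).
Combine by CRT: x ≡ 46 (mod 73), x ≡ 36 (mod 37) ⇒ x ≡ 776 (mod 2701).

776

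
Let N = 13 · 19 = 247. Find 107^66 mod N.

Mod 13: 107 ≡ 3; by Fermat, exponent reduces to 66 mod 12 = 6; 3^6 ≡ 1 (mod 13).
Mod 19: 107 ≡ 12; by Fermat, exponent reduces to 66 mod 18 = 12; 12^12 ≡ 1 (mod 19).
Combine by CRT: x ≡ 1 (mod 13), x ≡ 1 (mod 19) ⇒ x ≡ 1 (mod 247).

1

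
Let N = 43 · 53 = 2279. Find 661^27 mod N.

Mod 43: 661 ≡ 16; 16^27 ≡ 35 (mod 43).
Mod 53: 661 ≡ 25; 25^27 ≡ 25 (mod 53).
Combine by CRT: x ≡ 35 (mod 43), x ≡ 25 (mod 53) ⇒ x ≡ 78 (mod 2279).

78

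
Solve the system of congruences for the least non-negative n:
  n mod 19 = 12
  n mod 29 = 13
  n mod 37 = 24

15934

The moduli are pairwise coprime; M = 19·29·37 = 20387.
M/19 = 1073; 1073 ≡ 9 (mod 19); 9·17 ≡ 1, so inverse 17.
M/29 = 703; 703 ≡ 7 (mod 29); 7·25 ≡ 1, so inverse 25.
M/37 = 551; 551 ≡ 33 (mod 37); 33·9 ≡ 1, so inverse 9.
n ≡ 12·1073·17 + 13·703·25 + 24·551·9 = 566383.
566383 mod 20387 = 15934.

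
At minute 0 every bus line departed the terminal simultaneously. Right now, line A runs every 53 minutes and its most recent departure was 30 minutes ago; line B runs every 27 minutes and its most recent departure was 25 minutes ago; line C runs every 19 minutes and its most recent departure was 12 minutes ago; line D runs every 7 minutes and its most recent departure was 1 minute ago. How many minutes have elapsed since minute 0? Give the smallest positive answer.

From t ≡ 30 (mod 53) write t = 30 + 53s. Substituting into t ≡ 25 (mod 27) gives 53s ≡ 22 (mod 27), and since 26⁻¹ ≡ 26 (mod 27), s ≡ 5. Hence t ≡ 30 + 53·5 = 295 (mod 1431).
From t ≡ 295 (mod 1431) write t = 295 + 1431s. Substituting into t ≡ 12 (mod 19) gives 1431s ≡ 2 (mod 19), and since 6⁻¹ ≡ 16 (mod 19), s ≡ 13. Hence t ≡ 295 + 1431·13 = 18898 (mod 27189).
From t ≡ 18898 (mod 27189) write t = 18898 + 27189s. Substituting into t ≡ 1 (mod 7) gives 27189s ≡ 3 (mod 7), and since 1⁻¹ ≡ 1 (mod 7), s ≡ 3. Hence t ≡ 18898 + 27189·3 = 100465 (mod 190323).

100465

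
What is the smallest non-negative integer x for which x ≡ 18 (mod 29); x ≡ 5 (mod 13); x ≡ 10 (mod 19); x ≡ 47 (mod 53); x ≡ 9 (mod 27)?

1357218

From x ≡ 18 (mod 29) write x = 18 + 29t. Substituting into x ≡ 5 (mod 13) gives 29t ≡ 0 (mod 13), and since 3⁻¹ ≡ 9 (mod 13), t ≡ 0. Hence x ≡ 18 + 29·0 = 18 (mod 377).
From x ≡ 18 (mod 377) write x = 18 + 377t. Substituting into x ≡ 10 (mod 19) gives 377t ≡ 11 (mod 19), and since 16⁻¹ ≡ 6 (mod 19), t ≡ 9. Hence x ≡ 18 + 377·9 = 3411 (mod 7163).
From x ≡ 3411 (mod 7163) write x = 3411 + 7163t. Substituting into x ≡ 47 (mod 53) gives 7163t ≡ 28 (mod 53), and since 8⁻¹ ≡ 20 (mod 53), t ≡ 30. Hence x ≡ 3411 + 7163·30 = 218301 (mod 379639).
From x ≡ 218301 (mod 379639) write x = 218301 + 379639t. Substituting into x ≡ 9 (mod 27) gives 379639t ≡ 3 (mod 27), and since 19⁻¹ ≡ 10 (mod 27), t ≡ 3. Hence x ≡ 218301 + 379639·3 = 1357218 (mod 10250253).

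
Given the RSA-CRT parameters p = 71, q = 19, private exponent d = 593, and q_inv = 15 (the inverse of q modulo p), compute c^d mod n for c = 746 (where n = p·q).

4

d_p = d mod (p−1) = 593 mod 70 = 33; d_q = d mod (q−1) = 17.
m₁ = c^(d_p) mod p: c ≡ 36 (mod 71), and 36^33 mod 71 = 4.
m₂ = c^(d_q) mod q: c ≡ 5 (mod 19), and 5^17 mod 19 = 4.
h = q_inv·(m₁ − m₂) mod p = 15·(4 − 4) mod 71 = 0.
m = m₂ + h·q = 4 + 0·19 = 4.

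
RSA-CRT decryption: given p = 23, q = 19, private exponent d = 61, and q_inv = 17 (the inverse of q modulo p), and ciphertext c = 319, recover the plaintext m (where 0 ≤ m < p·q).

260

d_p = d mod (p−1) = 61 mod 22 = 17; d_q = d mod (q−1) = 7.
m₁ = c^(d_p) mod p: c ≡ 20 (mod 23), and 20^17 mod 23 = 7.
m₂ = c^(d_q) mod q: c ≡ 15 (mod 19), and 15^7 mod 19 = 13.
h = q_inv·(m₁ − m₂) mod p = 17·(7 − 13) mod 23 = 13.
m = m₂ + h·q = 13 + 13·19 = 260.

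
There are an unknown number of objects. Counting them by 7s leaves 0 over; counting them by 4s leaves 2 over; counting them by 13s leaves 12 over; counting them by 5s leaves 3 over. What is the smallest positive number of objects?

Combine the congruences pairwise.
From N ≡ 0 (mod 7) write N = 0 + 7t. Substituting into N ≡ 2 (mod 4) gives 7t ≡ 2 (mod 4), and since 3⁻¹ ≡ 3 (mod 4), t ≡ 2. Hence N ≡ 0 + 7·2 = 14 (mod 28).
From N ≡ 14 (mod 28) write N = 14 + 28t. Substituting into N ≡ 12 (mod 13) gives 28t ≡ 11 (mod 13), and since 2⁻¹ ≡ 7 (mod 13), t ≡ 12. Hence N ≡ 14 + 28·12 = 350 (mod 364).
From N ≡ 350 (mod 364) write N = 350 + 364t. Substituting into N ≡ 3 (mod 5) gives 364t ≡ 3 (mod 5), and since 4⁻¹ ≡ 4 (mod 5), t ≡ 2. Hence N ≡ 350 + 364·2 = 1078 (mod 1820).

1078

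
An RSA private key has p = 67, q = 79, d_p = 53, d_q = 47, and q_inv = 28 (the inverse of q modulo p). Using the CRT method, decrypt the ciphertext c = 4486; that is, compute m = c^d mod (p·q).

m₁ = c^(d_p) mod p: c ≡ 64 (mod 67), and 64^53 mod 67 = 15.
m₂ = c^(d_q) mod q: c ≡ 62 (mod 79), and 62^47 mod 79 = 8.
h = q_inv·(m₁ − m₂) mod p = 28·(15 − 8) mod 67 = 62.
m = m₂ + h·q = 8 + 62·79 = 4906.

4906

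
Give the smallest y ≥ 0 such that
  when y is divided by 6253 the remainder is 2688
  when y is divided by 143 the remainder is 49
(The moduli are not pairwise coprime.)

58965

gcd(6253, 143) = 13 and 13 | (49 − 2688), so the pair is consistent; merging gives y ≡ 58965 (mod 68783), where 68783 = lcm(6253, 143).
The solution is unique modulo lcm(6253, 143) = 68783.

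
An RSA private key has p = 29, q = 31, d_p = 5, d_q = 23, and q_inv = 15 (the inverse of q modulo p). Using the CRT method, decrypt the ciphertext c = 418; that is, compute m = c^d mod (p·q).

m₁ = c^(d_p) mod p: c ≡ 12 (mod 29), and 12^5 mod 29 = 12.
m₂ = c^(d_q) mod q: c ≡ 15 (mod 31), and 15^23 mod 31 = 27.
h = q_inv·(m₁ − m₂) mod p = 15·(12 − 27) mod 29 = 7.
m = m₂ + h·q = 27 + 7·31 = 244.

244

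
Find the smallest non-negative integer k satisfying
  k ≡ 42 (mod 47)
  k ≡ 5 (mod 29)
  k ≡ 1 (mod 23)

26221

From k ≡ 42 (mod 47) write k = 42 + 47t. Substituting into k ≡ 5 (mod 29) gives 47t ≡ 21 (mod 29), and since 18⁻¹ ≡ 21 (mod 29), t ≡ 6. Hence k ≡ 42 + 47·6 = 324 (mod 1363).
From k ≡ 324 (mod 1363) write k = 324 + 1363t. Substituting into k ≡ 1 (mod 23) gives 1363t ≡ 22 (mod 23), and since 6⁻¹ ≡ 4 (mod 23), t ≡ 19. Hence k ≡ 324 + 1363·19 = 26221 (mod 31349).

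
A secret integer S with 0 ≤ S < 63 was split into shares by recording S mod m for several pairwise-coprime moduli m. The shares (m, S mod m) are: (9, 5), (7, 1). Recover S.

50

Combine the congruences pairwise.
From S ≡ 5 (mod 9) write S = 5 + 9t. Substituting into S ≡ 1 (mod 7) gives 9t ≡ 3 (mod 7), and since 2⁻¹ ≡ 4 (mod 7), t ≡ 5. Hence S ≡ 5 + 9·5 = 50 (mod 63).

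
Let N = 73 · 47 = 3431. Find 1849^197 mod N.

1098

Mod 73: 1849 ≡ 24; by Fermat, exponent reduces to 197 mod 72 = 53; 24^53 ≡ 3 (mod 73).
Mod 47: 1849 ≡ 16; by Fermat, exponent reduces to 197 mod 46 = 13; 16^13 ≡ 17 (mod 47).
Combine by CRT: x ≡ 3 (mod 73), x ≡ 17 (mod 47) ⇒ x ≡ 1098 (mod 3431).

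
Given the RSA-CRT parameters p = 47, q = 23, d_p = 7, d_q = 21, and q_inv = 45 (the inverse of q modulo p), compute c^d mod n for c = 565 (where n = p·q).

m₁ = c^(d_p) mod p: c ≡ 1 (mod 47), and 1^7 mod 47 = 1.
m₂ = c^(d_q) mod q: c ≡ 13 (mod 23), and 13^21 mod 23 = 16.
h = q_inv·(m₁ − m₂) mod p = 45·(1 − 16) mod 47 = 30.
m = m₂ + h·q = 16 + 30·23 = 706.

706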